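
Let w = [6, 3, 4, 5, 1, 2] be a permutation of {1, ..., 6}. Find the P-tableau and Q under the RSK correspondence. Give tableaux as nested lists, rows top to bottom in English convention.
P = [[1, 2, 5], [3, 4], [6]], Q = [[1, 3, 4], [2, 6], [5]]

Insert each entry of the permutation into P by Schensted row insertion, recording in Q the position of each new cell.

Insert 6: appended to row 1. P = [[6]].
Insert 3: 3 bumps 6 from row 1; 6 starts row 2. P = [[3], [6]].
Insert 4: appended to row 1. P = [[3, 4], [6]].
Insert 5: appended to row 1. P = [[3, 4, 5], [6]].
Insert 1: 1 bumps 3 from row 1; 3 bumps 6 from row 2; 6 starts row 3. P = [[1, 4, 5], [3], [6]].
Insert 2: 2 bumps 4 from row 1; 4 appends to row 2. P = [[1, 2, 5], [3, 4], [6]].

So P = [[1, 2, 5], [3, 4], [6]], Q = [[1, 3, 4], [2, 6], [5]].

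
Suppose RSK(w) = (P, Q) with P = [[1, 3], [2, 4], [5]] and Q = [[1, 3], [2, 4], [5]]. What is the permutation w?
2 1 5 4 3

Reverse the RSK construction: for i from n down to 1, find the cell of Q containing i, remove the entry at that cell from P, and reverse-bump it up through P; the value ejected from row 1 is w(i).

Step i=5: Q has 5 at row 3, column 1; remove 5 from row 3 of P and reverse-bump: 5 enters row 2 and ejects 4; 4 enters row 1 and ejects 3. So w(5) = 3. P is now [[1, 4], [2, 5]].
Step i=4: Q has 4 at row 2, column 2; remove 5 from row 2 of P and reverse-bump: 5 enters row 1 and ejects 4. So w(4) = 4. P is now [[1, 5], [2]].
Step i=3: Q has 3 at row 1, column 2; remove that cell from P, ejecting 5. So w(3) = 5. P is now [[1], [2]].
Step i=2: Q has 2 at row 2, column 1; remove 2 from row 2 of P and reverse-bump: 2 enters row 1 and ejects 1. So w(2) = 1. P is now [[2]].
Step i=1: Q has 1 at row 1, column 1; remove that cell from P, ejecting 2. So w(1) = 2. P is now [].

So w = 2 1 5 4 3.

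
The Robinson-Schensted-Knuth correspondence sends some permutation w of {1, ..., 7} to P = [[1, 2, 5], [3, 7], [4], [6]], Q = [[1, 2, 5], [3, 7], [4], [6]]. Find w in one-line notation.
Reverse the RSK construction: for i from n down to 1, find the cell of Q containing i, remove the entry at that cell from P, and reverse-bump it up through P; the value ejected from row 1 is w(i).

Step i=7: Q has 7 at row 2, column 2; remove 7 from row 2 of P and reverse-bump: 7 enters row 1 and ejects 5. So w(7) = 5. P is now [[1, 2, 7], [3], [4], [6]].
Step i=6: Q has 6 at row 4, column 1; remove 6 from row 4 of P and reverse-bump: 6 enters row 3 and ejects 4; 4 enters row 2 and ejects 3; 3 enters row 1 and ejects 2. So w(6) = 2. P is now [[1, 3, 7], [4], [6]].
Step i=5: Q has 5 at row 1, column 3; remove that cell from P, ejecting 7. So w(5) = 7. P is now [[1, 3], [4], [6]].
Step i=4: Q has 4 at row 3, column 1; remove 6 from row 3 of P and reverse-bump: 6 enters row 2 and ejects 4; 4 enters row 1 and ejects 3. So w(4) = 3. P is now [[1, 4], [6]].
Step i=3: Q has 3 at row 2, column 1; remove 6 from row 2 of P and reverse-bump: 6 enters row 1 and ejects 4. So w(3) = 4. P is now [[1, 6]].
Step i=2: Q has 2 at row 1, column 2; remove that cell from P, ejecting 6. So w(2) = 6. P is now [[1]].
Step i=1: Q has 1 at row 1, column 1; remove that cell from P, ejecting 1. So w(1) = 1. P is now [].

So w = 1 6 4 3 7 2 5.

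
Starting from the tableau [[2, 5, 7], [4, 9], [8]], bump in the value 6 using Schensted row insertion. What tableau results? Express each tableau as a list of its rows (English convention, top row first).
In row 1, 6 replaces 7 (the leftmost entry greater than 6); 7 is bumped to row 2. In row 2, 7 replaces 9 (the leftmost entry greater than 7); 9 is bumped to row 3. 9 is appended to row 3. The new tableau is [[2, 5, 6], [4, 7], [8, 9]].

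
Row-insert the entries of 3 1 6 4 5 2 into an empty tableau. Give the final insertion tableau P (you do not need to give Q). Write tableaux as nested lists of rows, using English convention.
After inserting 3: P = [[3]].
After inserting 1: P = [[1], [3]].
After inserting 6: P = [[1, 6], [3]].
After inserting 4: P = [[1, 4], [3, 6]].
After inserting 5: P = [[1, 4, 5], [3, 6]].
After inserting 2: P = [[1, 2, 5], [3, 4], [6]].

So P = [[1, 2, 5], [3, 4], [6]].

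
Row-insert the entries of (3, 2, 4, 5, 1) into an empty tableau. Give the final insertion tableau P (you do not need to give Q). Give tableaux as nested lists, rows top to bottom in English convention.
P = [[1, 4, 5], [2], [3]]

Insert 3: appended to row 1. P = [[3]].
Insert 2: 2 bumps 3 from row 1; 3 starts row 2. P = [[2], [3]].
Insert 4: appended to row 1. P = [[2, 4], [3]].
Insert 5: appended to row 1. P = [[2, 4, 5], [3]].
Insert 1: 1 bumps 2 from row 1; 2 bumps 3 from row 2; 3 starts row 3. P = [[1, 4, 5], [2], [3]].

So P = [[1, 4, 5], [2], [3]].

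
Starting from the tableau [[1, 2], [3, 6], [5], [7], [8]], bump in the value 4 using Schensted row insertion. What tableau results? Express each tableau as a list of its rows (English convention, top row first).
[[1, 2, 4], [3, 6], [5], [7], [8]]

4 is larger than every entry of row 1, so it is appended to row 1. The new tableau is [[1, 2, 4], [3, 6], [5], [7], [8]].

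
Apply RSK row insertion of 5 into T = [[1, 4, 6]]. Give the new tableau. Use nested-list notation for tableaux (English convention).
In row 1, 5 replaces 6 (the leftmost entry greater than 5); 6 is bumped to row 2. 6 starts a new row 2. The new tableau is [[1, 4, 5], [6]].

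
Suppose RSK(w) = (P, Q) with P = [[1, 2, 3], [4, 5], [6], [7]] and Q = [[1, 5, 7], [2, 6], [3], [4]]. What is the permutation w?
Reverse the RSK construction: for i from n down to 1, find the cell of Q containing i, remove the entry at that cell from P, and reverse-bump it up through P; the value ejected from row 1 is w(i).

Step i=7: Q has 7 at row 1, column 3; remove that cell from P, ejecting 3. So w(7) = 3. P is now [[1, 2], [4, 5], [6], [7]].
Step i=6: Q has 6 at row 2, column 2; remove 5 from row 2 of P and reverse-bump: 5 enters row 1 and ejects 2. So w(6) = 2. P is now [[1, 5], [4], [6], [7]].
Step i=5: Q has 5 at row 1, column 2; remove that cell from P, ejecting 5. So w(5) = 5. P is now [[1], [4], [6], [7]].
Step i=4: Q has 4 at row 4, column 1; remove 7 from row 4 of P and reverse-bump: 7 enters row 3 and ejects 6; 6 enters row 2 and ejects 4; 4 enters row 1 and ejects 1. So w(4) = 1. P is now [[4], [6], [7]].
Step i=3: Q has 3 at row 3, column 1; remove 7 from row 3 of P and reverse-bump: 7 enters row 2 and ejects 6; 6 enters row 1 and ejects 4. So w(3) = 4. P is now [[6], [7]].
Step i=2: Q has 2 at row 2, column 1; remove 7 from row 2 of P and reverse-bump: 7 enters row 1 and ejects 6. So w(2) = 6. P is now [[7]].
Step i=1: Q has 1 at row 1, column 1; remove that cell from P, ejecting 7. So w(1) = 7. P is now [].

So w = 7 6 4 1 5 2 3.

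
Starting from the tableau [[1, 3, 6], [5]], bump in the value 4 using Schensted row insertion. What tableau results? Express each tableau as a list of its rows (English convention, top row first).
In row 1, 4 replaces 6 (the leftmost entry greater than 4); 6 is bumped to row 2. 6 is appended to row 2. The new tableau is [[1, 3, 4], [5, 6]].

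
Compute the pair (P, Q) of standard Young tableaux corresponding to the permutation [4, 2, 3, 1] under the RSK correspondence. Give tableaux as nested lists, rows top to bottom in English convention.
Insert each entry of the permutation into P by Schensted row insertion, recording in Q the position of each new cell.

Insert 4: appended to row 1. P = [[4]], Q = [[1]].
Insert 2: 2 bumps 4 from row 1; 4 starts row 2. P = [[2], [4]], Q = [[1], [2]].
Insert 3: appended to row 1. P = [[2, 3], [4]], Q = [[1, 3], [2]].
Insert 1: 1 bumps 2 from row 1; 2 bumps 4 from row 2; 4 starts row 3. P = [[1, 3], [2], [4]], Q = [[1, 3], [2], [4]].

So P = [[1, 3], [2], [4]], Q = [[1, 3], [2], [4]].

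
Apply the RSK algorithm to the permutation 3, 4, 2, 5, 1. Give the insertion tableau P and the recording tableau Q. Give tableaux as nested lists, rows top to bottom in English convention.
Insert each entry of the permutation into P by Schensted row insertion, recording in Q the position of each new cell.

Insert 3: appended to row 1. P = [[3]], Q = [[1]].
Insert 4: appended to row 1. P = [[3, 4]], Q = [[1, 2]].
Insert 2: 2 bumps 3 from row 1; 3 starts row 2. P = [[2, 4], [3]], Q = [[1, 2], [3]].
Insert 5: appended to row 1. P = [[2, 4, 5], [3]], Q = [[1, 2, 4], [3]].
Insert 1: 1 bumps 2 from row 1; 2 bumps 3 from row 2; 3 starts row 3. P = [[1, 4, 5], [2], [3]], Q = [[1, 2, 4], [3], [5]].

So P = [[1, 4, 5], [2], [3]], Q = [[1, 2, 4], [3], [5]].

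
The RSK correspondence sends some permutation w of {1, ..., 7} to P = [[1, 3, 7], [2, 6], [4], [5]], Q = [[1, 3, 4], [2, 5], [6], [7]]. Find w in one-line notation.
Reverse the RSK construction: for i from n down to 1, find the cell of Q containing i, remove the entry at that cell from P, and reverse-bump it up through P; the value ejected from row 1 is w(i).

Step i=7: Q has 7 at row 4, column 1; remove 5 from row 4 of P and reverse-bump: 5 enters row 3 and ejects 4; 4 enters row 2 and ejects 2; 2 enters row 1 and ejects 1. So w(7) = 1. P is now [[2, 3, 7], [4, 6], [5]].
Step i=6: Q has 6 at row 3, column 1; remove 5 from row 3 of P and reverse-bump: 5 enters row 2 and ejects 4; 4 enters row 1 and ejects 3. So w(6) = 3. P is now [[2, 4, 7], [5, 6]].
Step i=5: Q has 5 at row 2, column 2; remove 6 from row 2 of P and reverse-bump: 6 enters row 1 and ejects 4. So w(5) = 4. P is now [[2, 6, 7], [5]].
Step i=4: Q has 4 at row 1, column 3; remove that cell from P, ejecting 7. So w(4) = 7. P is now [[2, 6], [5]].
Step i=3: Q has 3 at row 1, column 2; remove that cell from P, ejecting 6. So w(3) = 6. P is now [[2], [5]].
Step i=2: Q has 2 at row 2, column 1; remove 5 from row 2 of P and reverse-bump: 5 enters row 1 and ejects 2. So w(2) = 2. P is now [[5]].
Step i=1: Q has 1 at row 1, column 1; remove that cell from P, ejecting 5. So w(1) = 5. P is now [].

So w = 5 2 6 7 4 3 1.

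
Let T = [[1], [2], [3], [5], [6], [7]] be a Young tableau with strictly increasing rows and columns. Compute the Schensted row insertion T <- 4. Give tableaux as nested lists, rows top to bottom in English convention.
4 is larger than every entry of row 1, so it is appended to row 1. The new tableau is [[1, 4], [2], [3], [5], [6], [7]].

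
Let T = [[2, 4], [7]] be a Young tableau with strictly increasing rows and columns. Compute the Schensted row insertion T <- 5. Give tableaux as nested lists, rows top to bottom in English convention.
5 is larger than every entry of row 1, so it is appended to row 1. The new tableau is [[2, 4, 5], [7]].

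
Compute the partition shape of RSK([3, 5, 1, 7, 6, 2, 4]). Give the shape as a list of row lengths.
[3, 3, 1]

Row-insert each entry into an empty tableau.

After inserting 3: P = [[3]].
After inserting 5: P = [[3, 5]].
After inserting 1: P = [[1, 5], [3]].
After inserting 7: P = [[1, 5, 7], [3]].
After inserting 6: P = [[1, 5, 6], [3, 7]].
After inserting 2: P = [[1, 2, 6], [3, 5], [7]].
After inserting 4: P = [[1, 2, 4], [3, 5, 6], [7]].

The final insertion tableau P = [[1, 2, 4], [3, 5, 6], [7]] has shape [3, 3, 1].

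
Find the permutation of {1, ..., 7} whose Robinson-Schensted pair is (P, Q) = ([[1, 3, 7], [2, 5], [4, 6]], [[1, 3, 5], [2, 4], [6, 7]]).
4 2 6 5 7 1 3

Reverse the RSK construction: for i from n down to 1, find the cell of Q containing i, remove the entry at that cell from P, and reverse-bump it up through P; the value ejected from row 1 is w(i).

Step i=7: Q has 7 at row 3, column 2; remove 6 from row 3 of P and reverse-bump: 6 enters row 2 and ejects 5; 5 enters row 1 and ejects 3. So w(7) = 3. P is now [[1, 5, 7], [2, 6], [4]].
Step i=6: Q has 6 at row 3, column 1; remove 4 from row 3 of P and reverse-bump: 4 enters row 2 and ejects 2; 2 enters row 1 and ejects 1. So w(6) = 1. P is now [[2, 5, 7], [4, 6]].
Step i=5: Q has 5 at row 1, column 3; remove that cell from P, ejecting 7. So w(5) = 7. P is now [[2, 5], [4, 6]].
Step i=4: Q has 4 at row 2, column 2; remove 6 from row 2 of P and reverse-bump: 6 enters row 1 and ejects 5. So w(4) = 5. P is now [[2, 6], [4]].
Step i=3: Q has 3 at row 1, column 2; remove that cell from P, ejecting 6. So w(3) = 6. P is now [[2], [4]].
Step i=2: Q has 2 at row 2, column 1; remove 4 from row 2 of P and reverse-bump: 4 enters row 1 and ejects 2. So w(2) = 2. P is now [[4]].
Step i=1: Q has 1 at row 1, column 1; remove that cell from P, ejecting 4. So w(1) = 4. P is now [].

So w = 4 2 6 5 7 1 3.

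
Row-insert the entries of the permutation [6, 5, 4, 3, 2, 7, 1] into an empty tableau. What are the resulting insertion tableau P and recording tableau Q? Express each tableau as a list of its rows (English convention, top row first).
P = [[1, 7], [2], [3], [4], [5], [6]], Q = [[1, 6], [2], [3], [4], [5], [7]]

Insert each entry of the permutation into P by Schensted row insertion, recording in Q the position of each new cell.

Insert 6: appended to row 1. P = [[6]], Q = [[1]].
Insert 5: 5 bumps 6 from row 1; 6 starts row 2. P = [[5], [6]], Q = [[1], [2]].
Insert 4: 4 bumps 5 from row 1; 5 bumps 6 from row 2; 6 starts row 3. P = [[4], [5], [6]], Q = [[1], [2], [3]].
Insert 3: 3 bumps 4 from row 1; 4 bumps 5 from row 2; 5 bumps 6 from row 3; 6 starts row 4. P = [[3], [4], [5], [6]], Q = [[1], [2], [3], [4]].
Insert 2: 2 bumps 3 from row 1; 3 bumps 4 from row 2; 4 bumps 5 from row 3; 5 bumps 6 from row 4; 6 starts row 5. P = [[2], [3], [4], [5], [6]], Q = [[1], [2], [3], [4], [5]].
Insert 7: appended to row 1. P = [[2, 7], [3], [4], [5], [6]], Q = [[1, 6], [2], [3], [4], [5]].
Insert 1: 1 bumps 2 from row 1; 2 bumps 3 from row 2; 3 bumps 4 from row 3; 4 bumps 5 from row 4; 5 bumps 6 from row 5; 6 starts row 6. P = [[1, 7], [2], [3], [4], [5], [6]], Q = [[1, 6], [2], [3], [4], [5], [7]].

So P = [[1, 7], [2], [3], [4], [5], [6]], Q = [[1, 6], [2], [3], [4], [5], [7]].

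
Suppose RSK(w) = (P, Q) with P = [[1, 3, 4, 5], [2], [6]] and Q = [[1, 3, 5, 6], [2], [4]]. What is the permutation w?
6 2 3 1 4 5

Reverse the RSK construction: for i from n down to 1, find the cell of Q containing i, remove the entry at that cell from P, and reverse-bump it up through P; the value ejected from row 1 is w(i).

Step i=6: Q has 6 at row 1, column 4; remove that cell from P, ejecting 5. So w(6) = 5. P is now [[1, 3, 4], [2], [6]].
Step i=5: Q has 5 at row 1, column 3; remove that cell from P, ejecting 4. So w(5) = 4. P is now [[1, 3], [2], [6]].
Step i=4: Q has 4 at row 3, column 1; remove 6 from row 3 of P and reverse-bump: 6 enters row 2 and ejects 2; 2 enters row 1 and ejects 1. So w(4) = 1. P is now [[2, 3], [6]].
Step i=3: Q has 3 at row 1, column 2; remove that cell from P, ejecting 3. So w(3) = 3. P is now [[2], [6]].
Step i=2: Q has 2 at row 2, column 1; remove 6 from row 2 of P and reverse-bump: 6 enters row 1 and ejects 2. So w(2) = 2. P is now [[6]].
Step i=1: Q has 1 at row 1, column 1; remove that cell from P, ejecting 6. So w(1) = 6. P is now [].

So w = 6 2 3 1 4 5.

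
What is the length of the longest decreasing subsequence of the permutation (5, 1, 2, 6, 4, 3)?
3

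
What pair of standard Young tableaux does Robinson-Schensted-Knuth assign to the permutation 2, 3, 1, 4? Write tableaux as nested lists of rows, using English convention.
Insert each entry of the permutation into P by Schensted row insertion, recording in Q the position of each new cell.

After inserting 2: P = [[2]].
After inserting 3: P = [[2, 3]].
After inserting 1: P = [[1, 3], [2]].
After inserting 4: P = [[1, 3, 4], [2]].

So P = [[1, 3, 4], [2]], Q = [[1, 2, 4], [3]].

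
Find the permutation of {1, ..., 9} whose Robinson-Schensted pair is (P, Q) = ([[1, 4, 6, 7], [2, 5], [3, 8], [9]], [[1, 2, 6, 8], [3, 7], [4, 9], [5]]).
3 9 5 2 1 8 6 7 4

Reverse the RSK construction: for i from n down to 1, find the cell of Q containing i, remove the entry at that cell from P, and reverse-bump it up through P; the value ejected from row 1 is w(i).

Step i=9: Q has 9 at row 3, column 2; remove 8 from row 3 of P and reverse-bump: 8 enters row 2 and ejects 5; 5 enters row 1 and ejects 4. So w(9) = 4. P is now [[1, 5, 6, 7], [2, 8], [3], [9]].
Step i=8: Q has 8 at row 1, column 4; remove that cell from P, ejecting 7. So w(8) = 7. P is now [[1, 5, 6], [2, 8], [3], [9]].
Step i=7: Q has 7 at row 2, column 2; remove 8 from row 2 of P and reverse-bump: 8 enters row 1 and ejects 6. So w(7) = 6. P is now [[1, 5, 8], [2], [3], [9]].
Step i=6: Q has 6 at row 1, column 3; remove that cell from P, ejecting 8. So w(6) = 8. P is now [[1, 5], [2], [3], [9]].
Step i=5: Q has 5 at row 4, column 1; remove 9 from row 4 of P and reverse-bump: 9 enters row 3 and ejects 3; 3 enters row 2 and ejects 2; 2 enters row 1 and ejects 1. So w(5) = 1. P is now [[2, 5], [3], [9]].
Step i=4: Q has 4 at row 3, column 1; remove 9 from row 3 of P and reverse-bump: 9 enters row 2 and ejects 3; 3 enters row 1 and ejects 2. So w(4) = 2. P is now [[3, 5], [9]].
Step i=3: Q has 3 at row 2, column 1; remove 9 from row 2 of P and reverse-bump: 9 enters row 1 and ejects 5. So w(3) = 5. P is now [[3, 9]].
Step i=2: Q has 2 at row 1, column 2; remove that cell from P, ejecting 9. So w(2) = 9. P is now [[3]].
Step i=1: Q has 1 at row 1, column 1; remove that cell from P, ejecting 3. So w(1) = 3. P is now [].

So w = 3 9 5 2 1 8 6 7 4.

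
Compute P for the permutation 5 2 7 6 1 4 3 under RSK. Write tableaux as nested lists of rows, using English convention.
Insert 5: appended to row 1. P = [[5]].
Insert 2: 2 bumps 5 from row 1; 5 starts row 2. P = [[2], [5]].
Insert 7: appended to row 1. P = [[2, 7], [5]].
Insert 6: 6 bumps 7 from row 1; 7 appends to row 2. P = [[2, 6], [5, 7]].
Insert 1: 1 bumps 2 from row 1; 2 bumps 5 from row 2; 5 starts row 3. P = [[1, 6], [2, 7], [5]].
Insert 4: 4 bumps 6 from row 1; 6 bumps 7 from row 2; 7 appends to row 3. P = [[1, 4], [2, 6], [5, 7]].
Insert 3: 3 bumps 4 from row 1; 4 bumps 6 from row 2; 6 bumps 7 from row 3; 7 starts row 4. P = [[1, 3], [2, 4], [5, 6], [7]].

So P = [[1, 3], [2, 4], [5, 6], [7]].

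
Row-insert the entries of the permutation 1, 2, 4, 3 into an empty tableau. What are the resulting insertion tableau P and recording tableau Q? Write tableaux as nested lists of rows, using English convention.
Insert each entry of the permutation into P by Schensted row insertion, recording in Q the position of each new cell.

Insert 1: appended to row 1. P = [[1]], Q = [[1]].
Insert 2: appended to row 1. P = [[1, 2]], Q = [[1, 2]].
Insert 4: appended to row 1. P = [[1, 2, 4]], Q = [[1, 2, 3]].
Insert 3: 3 bumps 4 from row 1; 4 starts row 2. P = [[1, 2, 3], [4]], Q = [[1, 2, 3], [4]].

So P = [[1, 2, 3], [4]], Q = [[1, 2, 3], [4]].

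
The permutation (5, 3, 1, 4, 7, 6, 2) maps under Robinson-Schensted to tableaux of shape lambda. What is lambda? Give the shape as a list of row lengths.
RSK row insertion gives P = [[1, 2, 6], [3, 4], [5, 7]], which has shape [3, 2, 2].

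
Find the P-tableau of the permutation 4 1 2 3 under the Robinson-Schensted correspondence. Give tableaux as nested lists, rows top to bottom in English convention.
Insert 4: appended to row 1. P = [[4]].
Insert 1: 1 bumps 4 from row 1; 4 starts row 2. P = [[1], [4]].
Insert 2: appended to row 1. P = [[1, 2], [4]].
Insert 3: appended to row 1. P = [[1, 2, 3], [4]].

So P = [[1, 2, 3], [4]].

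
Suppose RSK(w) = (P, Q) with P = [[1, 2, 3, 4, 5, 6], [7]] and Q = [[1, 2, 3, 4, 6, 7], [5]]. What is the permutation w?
Reverse the RSK construction: for i from n down to 1, find the cell of Q containing i, remove the entry at that cell from P, and reverse-bump it up through P; the value ejected from row 1 is w(i).

Step i=7: Q has 7 at row 1, column 6; remove that cell from P, ejecting 6. So w(7) = 6. P is now [[1, 2, 3, 4, 5], [7]].
Step i=6: Q has 6 at row 1, column 5; remove that cell from P, ejecting 5. So w(6) = 5. P is now [[1, 2, 3, 4], [7]].
Step i=5: Q has 5 at row 2, column 1; remove 7 from row 2 of P and reverse-bump: 7 enters row 1 and ejects 4. So w(5) = 4. P is now [[1, 2, 3, 7]].
Step i=4: Q has 4 at row 1, column 4; remove that cell from P, ejecting 7. So w(4) = 7. P is now [[1, 2, 3]].
Step i=3: Q has 3 at row 1, column 3; remove that cell from P, ejecting 3. So w(3) = 3. P is now [[1, 2]].
Step i=2: Q has 2 at row 1, column 2; remove that cell from P, ejecting 2. So w(2) = 2. P is now [[1]].
Step i=1: Q has 1 at row 1, column 1; remove that cell from P, ejecting 1. So w(1) = 1. P is now [].

So w = 1 2 3 7 4 5 6.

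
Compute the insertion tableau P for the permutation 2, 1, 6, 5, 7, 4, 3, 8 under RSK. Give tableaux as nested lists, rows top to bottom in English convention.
Insert 2: appended to row 1. P = [[2]].
Insert 1: 1 bumps 2 from row 1; 2 starts row 2. P = [[1], [2]].
Insert 6: appended to row 1. P = [[1, 6], [2]].
Insert 5: 5 bumps 6 from row 1; 6 appends to row 2. P = [[1, 5], [2, 6]].
Insert 7: appended to row 1. P = [[1, 5, 7], [2, 6]].
Insert 4: 4 bumps 5 from row 1; 5 bumps 6 from row 2; 6 starts row 3. P = [[1, 4, 7], [2, 5], [6]].
Insert 3: 3 bumps 4 from row 1; 4 bumps 5 from row 2; 5 bumps 6 from row 3; 6 starts row 4. P = [[1, 3, 7], [2, 4], [5], [6]].
Insert 8: appended to row 1. P = [[1, 3, 7, 8], [2, 4], [5], [6]].

So P = [[1, 3, 7, 8], [2, 4], [5], [6]].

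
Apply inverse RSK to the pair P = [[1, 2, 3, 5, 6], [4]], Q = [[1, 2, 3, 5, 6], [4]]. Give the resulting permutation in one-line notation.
1 2 4 3 5 6

Reverse the RSK construction: for i from n down to 1, find the cell of Q containing i, remove the entry at that cell from P, and reverse-bump it up through P; the value ejected from row 1 is w(i).

Step i=6: Q has 6 at row 1, column 5; remove that cell from P, ejecting 6. So w(6) = 6. P is now [[1, 2, 3, 5], [4]].
Step i=5: Q has 5 at row 1, column 4; remove that cell from P, ejecting 5. So w(5) = 5. P is now [[1, 2, 3], [4]].
Step i=4: Q has 4 at row 2, column 1; remove 4 from row 2 of P and reverse-bump: 4 enters row 1 and ejects 3. So w(4) = 3. P is now [[1, 2, 4]].
Step i=3: Q has 3 at row 1, column 3; remove that cell from P, ejecting 4. So w(3) = 4. P is now [[1, 2]].
Step i=2: Q has 2 at row 1, column 2; remove that cell from P, ejecting 2. So w(2) = 2. P is now [[1]].
Step i=1: Q has 1 at row 1, column 1; remove that cell from P, ejecting 1. So w(1) = 1. P is now [].

So w = 1 2 4 3 5 6.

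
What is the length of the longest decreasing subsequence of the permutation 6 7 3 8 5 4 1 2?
4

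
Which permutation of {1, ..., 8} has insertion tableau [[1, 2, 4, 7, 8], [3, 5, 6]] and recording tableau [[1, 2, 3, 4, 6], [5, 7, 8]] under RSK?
3 5 6 7 1 8 2 4

Reverse the RSK construction: for i from n down to 1, find the cell of Q containing i, remove the entry at that cell from P, and reverse-bump it up through P; the value ejected from row 1 is w(i).

Step i=8: Q has 8 at row 2, column 3; remove 6 from row 2 of P and reverse-bump: 6 enters row 1 and ejects 4. So w(8) = 4. P is now [[1, 2, 6, 7, 8], [3, 5]].
Step i=7: Q has 7 at row 2, column 2; remove 5 from row 2 of P and reverse-bump: 5 enters row 1 and ejects 2. So w(7) = 2. P is now [[1, 5, 6, 7, 8], [3]].
Step i=6: Q has 6 at row 1, column 5; remove that cell from P, ejecting 8. So w(6) = 8. P is now [[1, 5, 6, 7], [3]].
Step i=5: Q has 5 at row 2, column 1; remove 3 from row 2 of P and reverse-bump: 3 enters row 1 and ejects 1. So w(5) = 1. P is now [[3, 5, 6, 7]].
Step i=4: Q has 4 at row 1, column 4; remove that cell from P, ejecting 7. So w(4) = 7. P is now [[3, 5, 6]].
Step i=3: Q has 3 at row 1, column 3; remove that cell from P, ejecting 6. So w(3) = 6. P is now [[3, 5]].
Step i=2: Q has 2 at row 1, column 2; remove that cell from P, ejecting 5. So w(2) = 5. P is now [[3]].
Step i=1: Q has 1 at row 1, column 1; remove that cell from P, ejecting 3. So w(1) = 3. P is now [].

So w = 3 5 6 7 1 8 2 4.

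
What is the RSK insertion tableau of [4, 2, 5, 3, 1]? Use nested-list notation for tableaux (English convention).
Insert 4: appended to row 1. P = [[4]].
Insert 2: 2 bumps 4 from row 1; 4 starts row 2. P = [[2], [4]].
Insert 5: appended to row 1. P = [[2, 5], [4]].
Insert 3: 3 bumps 5 from row 1; 5 appends to row 2. P = [[2, 3], [4, 5]].
Insert 1: 1 bumps 2 from row 1; 2 bumps 4 from row 2; 4 starts row 3. P = [[1, 3], [2, 5], [4]].

So P = [[1, 3], [2, 5], [4]].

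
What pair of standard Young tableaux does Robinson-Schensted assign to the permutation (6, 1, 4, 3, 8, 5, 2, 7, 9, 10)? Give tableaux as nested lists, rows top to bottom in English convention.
Insert each entry of the permutation into P by Schensted row insertion, recording in Q the position of each new cell.

After inserting 6: P = [[6]].
After inserting 1: P = [[1], [6]].
After inserting 4: P = [[1, 4], [6]].
After inserting 3: P = [[1, 3], [4], [6]].
After inserting 8: P = [[1, 3, 8], [4], [6]].
After inserting 5: P = [[1, 3, 5], [4, 8], [6]].
After inserting 2: P = [[1, 2, 5], [3, 8], [4], [6]].
After inserting 7: P = [[1, 2, 5, 7], [3, 8], [4], [6]].
After inserting 9: P = [[1, 2, 5, 7, 9], [3, 8], [4], [6]].
After inserting 10: P = [[1, 2, 5, 7, 9, 10], [3, 8], [4], [6]].

So P = [[1, 2, 5, 7, 9, 10], [3, 8], [4], [6]], Q = [[1, 3, 5, 8, 9, 10], [2, 6], [4], [7]].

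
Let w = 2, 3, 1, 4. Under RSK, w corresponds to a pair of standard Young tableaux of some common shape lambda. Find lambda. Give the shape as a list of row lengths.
Row-insert each entry into an empty tableau.

After inserting 2: P = [[2]].
After inserting 3: P = [[2, 3]].
After inserting 1: P = [[1, 3], [2]].
After inserting 4: P = [[1, 3, 4], [2]].

The final insertion tableau P = [[1, 3, 4], [2]] has shape [3, 1].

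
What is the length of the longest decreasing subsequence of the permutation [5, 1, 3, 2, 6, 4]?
3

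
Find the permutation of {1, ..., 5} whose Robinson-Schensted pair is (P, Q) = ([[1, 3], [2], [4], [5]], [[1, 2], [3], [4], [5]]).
Reverse the RSK construction: for i from n down to 1, find the cell of Q containing i, remove the entry at that cell from P, and reverse-bump it up through P; the value ejected from row 1 is w(i).

Step i=5: Q has 5 at row 4, column 1; remove 5 from row 4 of P and reverse-bump: 5 enters row 3 and ejects 4; 4 enters row 2 and ejects 2; 2 enters row 1 and ejects 1. So w(5) = 1. P is now [[2, 3], [4], [5]].
Step i=4: Q has 4 at row 3, column 1; remove 5 from row 3 of P and reverse-bump: 5 enters row 2 and ejects 4; 4 enters row 1 and ejects 3. So w(4) = 3. P is now [[2, 4], [5]].
Step i=3: Q has 3 at row 2, column 1; remove 5 from row 2 of P and reverse-bump: 5 enters row 1 and ejects 4. So w(3) = 4. P is now [[2, 5]].
Step i=2: Q has 2 at row 1, column 2; remove that cell from P, ejecting 5. So w(2) = 5. P is now [[2]].
Step i=1: Q has 1 at row 1, column 1; remove that cell from P, ejecting 2. So w(1) = 2. P is now [].

So w = 2 5 4 3 1.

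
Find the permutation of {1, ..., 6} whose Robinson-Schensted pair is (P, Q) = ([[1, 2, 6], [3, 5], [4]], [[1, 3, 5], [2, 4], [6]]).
Reverse the RSK construction: for i from n down to 1, find the cell of Q containing i, remove the entry at that cell from P, and reverse-bump it up through P; the value ejected from row 1 is w(i).

Step i=6: Q has 6 at row 3, column 1; remove 4 from row 3 of P and reverse-bump: 4 enters row 2 and ejects 3; 3 enters row 1 and ejects 2. So w(6) = 2. P is now [[1, 3, 6], [4, 5]].
Step i=5: Q has 5 at row 1, column 3; remove that cell from P, ejecting 6. So w(5) = 6. P is now [[1, 3], [4, 5]].
Step i=4: Q has 4 at row 2, column 2; remove 5 from row 2 of P and reverse-bump: 5 enters row 1 and ejects 3. So w(4) = 3. P is now [[1, 5], [4]].
Step i=3: Q has 3 at row 1, column 2; remove that cell from P, ejecting 5. So w(3) = 5. P is now [[1], [4]].
Step i=2: Q has 2 at row 2, column 1; remove 4 from row 2 of P and reverse-bump: 4 enters row 1 and ejects 1. So w(2) = 1. P is now [[4]].
Step i=1: Q has 1 at row 1, column 1; remove that cell from P, ejecting 4. So w(1) = 4. P is now [].

So w = 4 1 5 3 6 2.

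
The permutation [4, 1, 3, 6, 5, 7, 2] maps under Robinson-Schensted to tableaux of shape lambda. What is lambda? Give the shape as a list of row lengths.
Row-insert each entry into an empty tableau.

After inserting 4: P = [[4]].
After inserting 1: P = [[1], [4]].
After inserting 3: P = [[1, 3], [4]].
After inserting 6: P = [[1, 3, 6], [4]].
After inserting 5: P = [[1, 3, 5], [4, 6]].
After inserting 7: P = [[1, 3, 5, 7], [4, 6]].
After inserting 2: P = [[1, 2, 5, 7], [3, 6], [4]].

The final insertion tableau P = [[1, 2, 5, 7], [3, 6], [4]] has shape [4, 2, 1].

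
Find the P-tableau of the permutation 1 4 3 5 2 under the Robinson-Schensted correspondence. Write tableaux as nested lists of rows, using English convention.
Insert 1: appended to row 1. P = [[1]].
Insert 4: appended to row 1. P = [[1, 4]].
Insert 3: 3 bumps 4 from row 1; 4 starts row 2. P = [[1, 3], [4]].
Insert 5: appended to row 1. P = [[1, 3, 5], [4]].
Insert 2: 2 bumps 3 from row 1; 3 bumps 4 from row 2; 4 starts row 3. P = [[1, 2, 5], [3], [4]].

So P = [[1, 2, 5], [3], [4]].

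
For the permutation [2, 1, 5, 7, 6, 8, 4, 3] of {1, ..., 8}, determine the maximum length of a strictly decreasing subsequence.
4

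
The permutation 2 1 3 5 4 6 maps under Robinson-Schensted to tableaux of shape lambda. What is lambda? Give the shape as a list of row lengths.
Row-insert each entry into an empty tableau.

After inserting 2: P = [[2]].
After inserting 1: P = [[1], [2]].
After inserting 3: P = [[1, 3], [2]].
After inserting 5: P = [[1, 3, 5], [2]].
After inserting 4: P = [[1, 3, 4], [2, 5]].
After inserting 6: P = [[1, 3, 4, 6], [2, 5]].

The final insertion tableau P = [[1, 3, 4, 6], [2, 5]] has shape [4, 2].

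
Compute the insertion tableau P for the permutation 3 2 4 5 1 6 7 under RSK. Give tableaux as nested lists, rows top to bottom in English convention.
Insert 3: appended to row 1. P = [[3]].
Insert 2: 2 bumps 3 from row 1; 3 starts row 2. P = [[2], [3]].
Insert 4: appended to row 1. P = [[2, 4], [3]].
Insert 5: appended to row 1. P = [[2, 4, 5], [3]].
Insert 1: 1 bumps 2 from row 1; 2 bumps 3 from row 2; 3 starts row 3. P = [[1, 4, 5], [2], [3]].
Insert 6: appended to row 1. P = [[1, 4, 5, 6], [2], [3]].
Insert 7: appended to row 1. P = [[1, 4, 5, 6, 7], [2], [3]].

So P = [[1, 4, 5, 6, 7], [2], [3]].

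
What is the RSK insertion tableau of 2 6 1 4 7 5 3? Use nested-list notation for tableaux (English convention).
Insert 2: appended to row 1. P = [[2]].
Insert 6: appended to row 1. P = [[2, 6]].
Insert 1: 1 bumps 2 from row 1; 2 starts row 2. P = [[1, 6], [2]].
Insert 4: 4 bumps 6 from row 1; 6 appends to row 2. P = [[1, 4], [2, 6]].
Insert 7: appended to row 1. P = [[1, 4, 7], [2, 6]].
Insert 5: 5 bumps 7 from row 1; 7 appends to row 2. P = [[1, 4, 5], [2, 6, 7]].
Insert 3: 3 bumps 4 from row 1; 4 bumps 6 from row 2; 6 starts row 3. P = [[1, 3, 5], [2, 4, 7], [6]].

So P = [[1, 3, 5], [2, 4, 7], [6]].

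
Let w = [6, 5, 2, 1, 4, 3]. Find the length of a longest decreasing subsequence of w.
4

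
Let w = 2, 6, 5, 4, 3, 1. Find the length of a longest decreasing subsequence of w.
5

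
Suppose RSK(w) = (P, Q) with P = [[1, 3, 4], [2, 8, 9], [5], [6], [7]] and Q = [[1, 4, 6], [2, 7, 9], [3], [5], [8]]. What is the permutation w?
Reverse the RSK construction: for i from n down to 1, find the cell of Q containing i, remove the entry at that cell from P, and reverse-bump it up through P; the value ejected from row 1 is w(i).

Step i=9: Q has 9 at row 2, column 3; remove 9 from row 2 of P and reverse-bump: 9 enters row 1 and ejects 4. So w(9) = 4. P is now [[1, 3, 9], [2, 8], [5], [6], [7]].
Step i=8: Q has 8 at row 5, column 1; remove 7 from row 5 of P and reverse-bump: 7 enters row 4 and ejects 6; 6 enters row 3 and ejects 5; 5 enters row 2 and ejects 2; 2 enters row 1 and ejects 1. So w(8) = 1. P is now [[2, 3, 9], [5, 8], [6], [7]].
Step i=7: Q has 7 at row 2, column 2; remove 8 from row 2 of P and reverse-bump: 8 enters row 1 and ejects 3. So w(7) = 3. P is now [[2, 8, 9], [5], [6], [7]].
Step i=6: Q has 6 at row 1, column 3; remove that cell from P, ejecting 9. So w(6) = 9. P is now [[2, 8], [5], [6], [7]].
Step i=5: Q has 5 at row 4, column 1; remove 7 from row 4 of P and reverse-bump: 7 enters row 3 and ejects 6; 6 enters row 2 and ejects 5; 5 enters row 1 and ejects 2. So w(5) = 2. P is now [[5, 8], [6], [7]].
Step i=4: Q has 4 at row 1, column 2; remove that cell from P, ejecting 8. So w(4) = 8. P is now [[5], [6], [7]].
Step i=3: Q has 3 at row 3, column 1; remove 7 from row 3 of P and reverse-bump: 7 enters row 2 and ejects 6; 6 enters row 1 and ejects 5. So w(3) = 5. P is now [[6], [7]].
Step i=2: Q has 2 at row 2, column 1; remove 7 from row 2 of P and reverse-bump: 7 enters row 1 and ejects 6. So w(2) = 6. P is now [[7]].
Step i=1: Q has 1 at row 1, column 1; remove that cell from P, ejecting 7. So w(1) = 7. P is now [].

So w = 7 6 5 8 2 9 3 1 4.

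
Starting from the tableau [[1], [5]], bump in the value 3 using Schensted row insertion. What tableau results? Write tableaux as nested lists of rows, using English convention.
[[1, 3], [5]]

3 is larger than every entry of row 1, so it is appended to row 1. The new tableau is [[1, 3], [5]].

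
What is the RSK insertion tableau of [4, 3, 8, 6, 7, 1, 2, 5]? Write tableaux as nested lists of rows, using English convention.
Insert 4: appended to row 1. P = [[4]].
Insert 3: 3 bumps 4 from row 1; 4 starts row 2. P = [[3], [4]].
Insert 8: appended to row 1. P = [[3, 8], [4]].
Insert 6: 6 bumps 8 from row 1; 8 appends to row 2. P = [[3, 6], [4, 8]].
Insert 7: appended to row 1. P = [[3, 6, 7], [4, 8]].
Insert 1: 1 bumps 3 from row 1; 3 bumps 4 from row 2; 4 starts row 3. P = [[1, 6, 7], [3, 8], [4]].
Insert 2: 2 bumps 6 from row 1; 6 bumps 8 from row 2; 8 appends to row 3. P = [[1, 2, 7], [3, 6], [4, 8]].
Insert 5: 5 bumps 7 from row 1; 7 appends to row 2. P = [[1, 2, 5], [3, 6, 7], [4, 8]].

So P = [[1, 2, 5], [3, 6, 7], [4, 8]].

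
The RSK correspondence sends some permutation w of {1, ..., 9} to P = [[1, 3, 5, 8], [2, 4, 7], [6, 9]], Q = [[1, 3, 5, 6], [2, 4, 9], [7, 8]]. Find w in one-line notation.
Reverse the RSK construction: for i from n down to 1, find the cell of Q containing i, remove the entry at that cell from P, and reverse-bump it up through P; the value ejected from row 1 is w(i).

Step i=9: Q has 9 at row 2, column 3; remove 7 from row 2 of P and reverse-bump: 7 enters row 1 and ejects 5. So w(9) = 5. P is now [[1, 3, 7, 8], [2, 4], [6, 9]].
Step i=8: Q has 8 at row 3, column 2; remove 9 from row 3 of P and reverse-bump: 9 enters row 2 and ejects 4; 4 enters row 1 and ejects 3. So w(8) = 3. P is now [[1, 4, 7, 8], [2, 9], [6]].
Step i=7: Q has 7 at row 3, column 1; remove 6 from row 3 of P and reverse-bump: 6 enters row 2 and ejects 2; 2 enters row 1 and ejects 1. So w(7) = 1. P is now [[2, 4, 7, 8], [6, 9]].
Step i=6: Q has 6 at row 1, column 4; remove that cell from P, ejecting 8. So w(6) = 8. P is now [[2, 4, 7], [6, 9]].
Step i=5: Q has 5 at row 1, column 3; remove that cell from P, ejecting 7. So w(5) = 7. P is now [[2, 4], [6, 9]].
Step i=4: Q has 4 at row 2, column 2; remove 9 from row 2 of P and reverse-bump: 9 enters row 1 and ejects 4. So w(4) = 4. P is now [[2, 9], [6]].
Step i=3: Q has 3 at row 1, column 2; remove that cell from P, ejecting 9. So w(3) = 9. P is now [[2], [6]].
Step i=2: Q has 2 at row 2, column 1; remove 6 from row 2 of P and reverse-bump: 6 enters row 1 and ejects 2. So w(2) = 2. P is now [[6]].
Step i=1: Q has 1 at row 1, column 1; remove that cell from P, ejecting 6. So w(1) = 6. P is now [].

So w = 6 2 9 4 7 8 1 3 5.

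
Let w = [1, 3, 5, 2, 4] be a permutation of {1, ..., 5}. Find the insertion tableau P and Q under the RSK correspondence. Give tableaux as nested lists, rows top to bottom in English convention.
Insert each entry of the permutation into P by Schensted row insertion, recording in Q the position of each new cell.

After inserting 1: P = [[1]].
After inserting 3: P = [[1, 3]].
After inserting 5: P = [[1, 3, 5]].
After inserting 2: P = [[1, 2, 5], [3]].
After inserting 4: P = [[1, 2, 4], [3, 5]].

So P = [[1, 2, 4], [3, 5]], Q = [[1, 2, 3], [4, 5]].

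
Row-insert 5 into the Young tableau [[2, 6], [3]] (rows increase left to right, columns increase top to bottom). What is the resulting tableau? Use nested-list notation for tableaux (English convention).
[[2, 5], [3, 6]]

In row 1, 5 replaces 6 (the leftmost entry greater than 5); 6 is bumped to row 2. 6 is appended to row 2. The new tableau is [[2, 5], [3, 6]].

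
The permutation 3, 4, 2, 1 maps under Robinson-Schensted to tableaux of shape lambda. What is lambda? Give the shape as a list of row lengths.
[2, 1, 1]

Row-insert each entry into an empty tableau.

After inserting 3: P = [[3]].
After inserting 4: P = [[3, 4]].
After inserting 2: P = [[2, 4], [3]].
After inserting 1: P = [[1, 4], [2], [3]].

The final insertion tableau P = [[1, 4], [2], [3]] has shape [2, 1, 1].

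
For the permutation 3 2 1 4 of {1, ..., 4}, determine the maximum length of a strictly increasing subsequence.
2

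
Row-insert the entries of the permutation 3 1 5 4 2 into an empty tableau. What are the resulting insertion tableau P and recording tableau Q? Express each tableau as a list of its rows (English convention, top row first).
P = [[1, 2], [3, 4], [5]], Q = [[1, 3], [2, 4], [5]]

Insert each entry of the permutation into P by Schensted row insertion, recording in Q the position of each new cell.

Insert 3: appended to row 1. P = [[3]].
Insert 1: 1 bumps 3 from row 1; 3 starts row 2. P = [[1], [3]].
Insert 5: appended to row 1. P = [[1, 5], [3]].
Insert 4: 4 bumps 5 from row 1; 5 appends to row 2. P = [[1, 4], [3, 5]].
Insert 2: 2 bumps 4 from row 1; 4 bumps 5 from row 2; 5 starts row 3. P = [[1, 2], [3, 4], [5]].

So P = [[1, 2], [3, 4], [5]], Q = [[1, 3], [2, 4], [5]].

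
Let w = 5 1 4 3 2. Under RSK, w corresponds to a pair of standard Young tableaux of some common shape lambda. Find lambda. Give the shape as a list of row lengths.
Row-insert each entry into an empty tableau.

After inserting 5: P = [[5]].
After inserting 1: P = [[1], [5]].
After inserting 4: P = [[1, 4], [5]].
After inserting 3: P = [[1, 3], [4], [5]].
After inserting 2: P = [[1, 2], [3], [4], [5]].

The final insertion tableau P = [[1, 2], [3], [4], [5]] has shape [2, 1, 1, 1].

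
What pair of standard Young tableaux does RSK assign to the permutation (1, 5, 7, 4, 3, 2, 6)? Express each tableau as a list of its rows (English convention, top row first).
Insert each entry of the permutation into P by Schensted row insertion, recording in Q the position of each new cell.

Insert 1: appended to row 1. P = [[1]], Q = [[1]].
Insert 5: appended to row 1. P = [[1, 5]], Q = [[1, 2]].
Insert 7: appended to row 1. P = [[1, 5, 7]], Q = [[1, 2, 3]].
Insert 4: 4 bumps 5 from row 1; 5 starts row 2. P = [[1, 4, 7], [5]], Q = [[1, 2, 3], [4]].
Insert 3: 3 bumps 4 from row 1; 4 bumps 5 from row 2; 5 starts row 3. P = [[1, 3, 7], [4], [5]], Q = [[1, 2, 3], [4], [5]].
Insert 2: 2 bumps 3 from row 1; 3 bumps 4 from row 2; 4 bumps 5 from row 3; 5 starts row 4. P = [[1, 2, 7], [3], [4], [5]], Q = [[1, 2, 3], [4], [5], [6]].
Insert 6: 6 bumps 7 from row 1; 7 appends to row 2. P = [[1, 2, 6], [3, 7], [4], [5]], Q = [[1, 2, 3], [4, 7], [5], [6]].

So P = [[1, 2, 6], [3, 7], [4], [5]], Q = [[1, 2, 3], [4, 7], [5], [6]].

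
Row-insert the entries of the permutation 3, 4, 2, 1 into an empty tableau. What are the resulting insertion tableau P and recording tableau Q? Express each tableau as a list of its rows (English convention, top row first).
Insert each entry of the permutation into P by Schensted row insertion, recording in Q the position of each new cell.

Insert 3: appended to row 1. P = [[3]], Q = [[1]].
Insert 4: appended to row 1. P = [[3, 4]], Q = [[1, 2]].
Insert 2: 2 bumps 3 from row 1; 3 starts row 2. P = [[2, 4], [3]], Q = [[1, 2], [3]].
Insert 1: 1 bumps 2 from row 1; 2 bumps 3 from row 2; 3 starts row 3. P = [[1, 4], [2], [3]], Q = [[1, 2], [3], [4]].

So P = [[1, 4], [2], [3]], Q = [[1, 2], [3], [4]].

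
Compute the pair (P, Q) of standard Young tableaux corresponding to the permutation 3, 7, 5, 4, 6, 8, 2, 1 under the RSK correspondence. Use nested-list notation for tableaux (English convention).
P = [[1, 4, 6, 8], [2], [3], [5], [7]], Q = [[1, 2, 5, 6], [3], [4], [7], [8]]

Insert each entry of the permutation into P by Schensted row insertion, recording in Q the position of each new cell.

Insert 3: appended to row 1. P = [[3]], Q = [[1]].
Insert 7: appended to row 1. P = [[3, 7]], Q = [[1, 2]].
Insert 5: 5 bumps 7 from row 1; 7 starts row 2. P = [[3, 5], [7]], Q = [[1, 2], [3]].
Insert 4: 4 bumps 5 from row 1; 5 bumps 7 from row 2; 7 starts row 3. P = [[3, 4], [5], [7]], Q = [[1, 2], [3], [4]].
Insert 6: appended to row 1. P = [[3, 4, 6], [5], [7]], Q = [[1, 2, 5], [3], [4]].
Insert 8: appended to row 1. P = [[3, 4, 6, 8], [5], [7]], Q = [[1, 2, 5, 6], [3], [4]].
Insert 2: 2 bumps 3 from row 1; 3 bumps 5 from row 2; 5 bumps 7 from row 3; 7 starts row 4. P = [[2, 4, 6, 8], [3], [5], [7]], Q = [[1, 2, 5, 6], [3], [4], [7]].
Insert 1: 1 bumps 2 from row 1; 2 bumps 3 from row 2; 3 bumps 5 from row 3; 5 bumps 7 from row 4; 7 starts row 5. P = [[1, 4, 6, 8], [2], [3], [5], [7]], Q = [[1, 2, 5, 6], [3], [4], [7], [8]].

So P = [[1, 4, 6, 8], [2], [3], [5], [7]], Q = [[1, 2, 5, 6], [3], [4], [7], [8]].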